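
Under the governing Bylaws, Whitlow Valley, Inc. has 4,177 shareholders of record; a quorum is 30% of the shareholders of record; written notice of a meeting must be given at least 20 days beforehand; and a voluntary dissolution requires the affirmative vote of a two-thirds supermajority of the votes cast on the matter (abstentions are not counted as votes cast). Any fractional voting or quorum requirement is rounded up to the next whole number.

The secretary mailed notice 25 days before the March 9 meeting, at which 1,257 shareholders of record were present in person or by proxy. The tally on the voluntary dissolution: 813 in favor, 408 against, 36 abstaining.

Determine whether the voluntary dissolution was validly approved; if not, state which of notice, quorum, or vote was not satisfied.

Invalid — vote requirement not satisfied.

Notice: 25 days given; 20 required. Satisfied.
Quorum: 30% of 4,177 = 1,253.10, rounded up to 1,254; 1,257 present. Satisfied.
Vote: requires two-thirds of the votes cast (1,257 − 36 abstaining = 1,221); 2/3 of 1221 = 814, so 814 needed; 813 in favor. Not satisfied.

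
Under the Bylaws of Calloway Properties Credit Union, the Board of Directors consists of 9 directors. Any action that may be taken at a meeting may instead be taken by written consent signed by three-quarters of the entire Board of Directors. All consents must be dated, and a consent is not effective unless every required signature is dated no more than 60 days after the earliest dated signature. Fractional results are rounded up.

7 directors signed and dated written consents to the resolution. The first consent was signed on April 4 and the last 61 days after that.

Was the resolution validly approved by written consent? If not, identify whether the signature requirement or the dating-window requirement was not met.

Signatures required: three-quarters of 9 — 3/4 of 9 = 6.75, rounded up to 7, so 7 needed; 7 signed. Sufficient.
Dating window: the latest signature is 61 days after the earliest; the limit is 60 days. Outside the window.

Not effective — dating-window requirement not satisfied.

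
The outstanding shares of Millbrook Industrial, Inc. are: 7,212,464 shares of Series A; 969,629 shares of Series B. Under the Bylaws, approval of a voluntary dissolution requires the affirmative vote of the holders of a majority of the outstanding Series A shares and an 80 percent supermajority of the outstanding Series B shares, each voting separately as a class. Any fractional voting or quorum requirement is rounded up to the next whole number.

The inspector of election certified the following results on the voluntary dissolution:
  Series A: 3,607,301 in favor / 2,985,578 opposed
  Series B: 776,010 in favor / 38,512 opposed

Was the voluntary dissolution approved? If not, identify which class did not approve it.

Approved — every class gave the required vote.

Series A: a majority of 7212464 is 3606233; 3,606,233 required, 3,607,301 in favor — approved.
Series B: 4/5 of 969629 = 775703.20, rounded up to 775704; 775,704 required, 776,010 in favor — approved.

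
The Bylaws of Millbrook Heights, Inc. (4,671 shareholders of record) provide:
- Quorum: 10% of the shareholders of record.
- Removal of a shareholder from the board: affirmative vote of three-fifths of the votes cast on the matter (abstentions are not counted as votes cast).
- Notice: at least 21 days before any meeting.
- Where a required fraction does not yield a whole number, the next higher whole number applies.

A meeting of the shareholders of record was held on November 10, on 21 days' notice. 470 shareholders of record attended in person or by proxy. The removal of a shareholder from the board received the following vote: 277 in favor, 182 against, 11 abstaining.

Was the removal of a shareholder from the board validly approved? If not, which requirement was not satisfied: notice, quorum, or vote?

Notice: 21 days given; 21 required. Satisfied.
Quorum: 10% of 4,671 = 467.10, rounded up to 468; 470 present. Satisfied.
Vote: requires three-fifths of the votes cast (470 − 11 abstaining = 459); 3/5 of 459 = 275.40, rounded up to 276, so 276 needed; 277 in favor. Satisfied.

Valid — all requirements satisfied.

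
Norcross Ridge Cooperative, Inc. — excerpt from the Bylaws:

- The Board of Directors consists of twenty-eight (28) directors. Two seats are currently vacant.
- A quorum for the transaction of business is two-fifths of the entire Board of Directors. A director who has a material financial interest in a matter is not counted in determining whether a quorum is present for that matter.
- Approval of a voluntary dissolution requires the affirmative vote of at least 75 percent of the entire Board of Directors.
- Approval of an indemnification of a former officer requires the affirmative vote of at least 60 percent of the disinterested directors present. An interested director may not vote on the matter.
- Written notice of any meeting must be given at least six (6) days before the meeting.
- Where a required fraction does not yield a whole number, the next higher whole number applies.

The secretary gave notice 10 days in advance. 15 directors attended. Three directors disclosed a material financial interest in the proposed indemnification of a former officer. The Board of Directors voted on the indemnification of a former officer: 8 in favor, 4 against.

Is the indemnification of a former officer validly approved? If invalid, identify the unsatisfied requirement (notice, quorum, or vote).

Valid — all requirements satisfied.

Notice: 10 days given; 6 required (10 ≥ 6). Satisfied.
Quorum: 15 present, but the 3 interested directors do not count, leaving 12. Quorum is 12. Satisfied.
Vote: the indemnification of a former officer requires three-fifths of the disinterested directors present (15 − 3 = 12). 3/5 of 12 = 7.20, rounded up to 8, so 8 affirmative votes are needed; 8 voted in favor. Satisfied.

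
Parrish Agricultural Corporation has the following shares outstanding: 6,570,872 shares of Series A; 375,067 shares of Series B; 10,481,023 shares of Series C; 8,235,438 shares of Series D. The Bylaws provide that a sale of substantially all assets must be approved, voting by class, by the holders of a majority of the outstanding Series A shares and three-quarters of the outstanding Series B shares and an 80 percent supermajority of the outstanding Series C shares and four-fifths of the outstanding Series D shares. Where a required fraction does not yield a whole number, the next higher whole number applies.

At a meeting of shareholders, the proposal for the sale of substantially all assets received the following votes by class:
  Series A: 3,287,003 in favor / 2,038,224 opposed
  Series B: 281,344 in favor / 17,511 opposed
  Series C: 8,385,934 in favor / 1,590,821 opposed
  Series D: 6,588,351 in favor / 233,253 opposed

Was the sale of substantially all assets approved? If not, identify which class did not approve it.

Approved — every class gave the required vote.

Series A: a majority of 6570872 is 3285437; 3,285,437 required, 3,287,003 in favor — approved.
Series B: 3/4 of 375067 = 281300.25, rounded up to 281301; 281,301 required, 281,344 in favor — approved.
Series C: 4/5 of 10481023 = 8384818.40, rounded up to 8384819; 8,384,819 required, 8,385,934 in favor — approved.
Series D: 4/5 of 8235438 = 6588350.40, rounded up to 6588351; 6,588,351 required, 6,588,351 in favor — approved.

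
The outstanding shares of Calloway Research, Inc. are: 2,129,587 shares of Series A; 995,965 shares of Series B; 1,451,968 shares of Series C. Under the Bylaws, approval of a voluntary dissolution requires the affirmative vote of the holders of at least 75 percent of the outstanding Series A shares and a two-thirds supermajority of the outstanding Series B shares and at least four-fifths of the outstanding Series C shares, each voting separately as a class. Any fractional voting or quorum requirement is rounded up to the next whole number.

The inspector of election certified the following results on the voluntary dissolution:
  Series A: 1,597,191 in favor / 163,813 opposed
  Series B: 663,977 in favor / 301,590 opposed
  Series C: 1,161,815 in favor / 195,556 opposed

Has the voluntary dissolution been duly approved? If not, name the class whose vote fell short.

Series A: 3/4 of 2129587 = 1597190.25, rounded up to 1597191; 1,597,191 required, 1,597,191 in favor — approved.
Series B: 2/3 of 995965 = 663976.67, rounded up to 663977; 663,977 required, 663,977 in favor — approved.
Series C: 4/5 of 1451968 = 1161574.40, rounded up to 1161575; 1,161,575 required, 1,161,815 in favor — approved.

Approved — every class gave the required vote.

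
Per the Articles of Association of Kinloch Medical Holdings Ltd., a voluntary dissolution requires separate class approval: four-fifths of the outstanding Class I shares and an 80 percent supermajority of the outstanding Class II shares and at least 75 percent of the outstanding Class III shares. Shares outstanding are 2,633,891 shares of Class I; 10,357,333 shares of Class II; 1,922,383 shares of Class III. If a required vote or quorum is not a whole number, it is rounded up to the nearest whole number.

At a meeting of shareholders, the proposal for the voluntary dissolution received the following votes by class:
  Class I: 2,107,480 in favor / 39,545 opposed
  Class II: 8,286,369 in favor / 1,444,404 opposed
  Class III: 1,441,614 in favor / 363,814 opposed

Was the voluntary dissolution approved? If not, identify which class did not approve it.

Not approved — the Class III shares did not give the required vote.

Class I: 4/5 of 2633891 = 2107112.80, rounded up to 2107113; 2,107,113 required, 2,107,480 in favor — approved.
Class II: 4/5 of 10357333 = 8285866.40, rounded up to 8285867; 8,285,867 required, 8,286,369 in favor — approved.
Class III: 3/4 of 1922383 = 1441787.25, rounded up to 1441788; 1,441,788 required, 1,441,614 in favor — not approved.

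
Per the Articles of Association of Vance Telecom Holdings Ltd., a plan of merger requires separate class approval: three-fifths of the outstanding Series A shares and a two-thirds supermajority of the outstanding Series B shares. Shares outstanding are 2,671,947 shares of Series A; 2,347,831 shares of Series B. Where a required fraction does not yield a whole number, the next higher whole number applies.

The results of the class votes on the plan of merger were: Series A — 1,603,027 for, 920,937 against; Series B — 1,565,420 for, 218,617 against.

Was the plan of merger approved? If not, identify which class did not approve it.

Not approved — the Series A shares did not give the required vote.

Series A: 3/5 of 2671947 = 1603168.20, rounded up to 1603169; 1,603,169 required, 1,603,027 in favor — not approved.
Series B: 2/3 of 2347831 = 1565220.67, rounded up to 1565221; 1,565,221 required, 1,565,420 in favor — approved.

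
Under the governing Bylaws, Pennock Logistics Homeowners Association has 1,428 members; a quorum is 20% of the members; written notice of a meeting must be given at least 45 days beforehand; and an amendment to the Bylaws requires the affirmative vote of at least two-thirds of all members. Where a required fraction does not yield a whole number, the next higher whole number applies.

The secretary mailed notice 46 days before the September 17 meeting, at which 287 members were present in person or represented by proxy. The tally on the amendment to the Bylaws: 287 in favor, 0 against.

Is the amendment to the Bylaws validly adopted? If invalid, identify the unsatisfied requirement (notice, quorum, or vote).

Notice: 46 days given; 45 required. Satisfied.
Quorum: 20% of 1,428 = 285.60, rounded up to 286; 287 present. Satisfied.
Vote: requires two-thirds of all members (1,428); 2/3 of 1428 = 952, so 952 needed; 287 in favor. Not satisfied.

Invalid — vote requirement not satisfied.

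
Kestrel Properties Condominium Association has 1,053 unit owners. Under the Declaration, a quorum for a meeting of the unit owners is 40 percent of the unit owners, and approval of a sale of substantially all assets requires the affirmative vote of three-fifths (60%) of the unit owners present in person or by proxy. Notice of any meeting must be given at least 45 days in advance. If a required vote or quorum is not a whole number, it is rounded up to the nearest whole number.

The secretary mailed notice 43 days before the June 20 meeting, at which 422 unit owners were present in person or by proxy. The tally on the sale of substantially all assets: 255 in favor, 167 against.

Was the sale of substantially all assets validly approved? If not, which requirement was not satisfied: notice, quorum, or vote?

Invalid — notice requirement not satisfied.

Notice: 43 days given; 45 required. Not satisfied.
Quorum: 40% of 1,053 = 421.20, rounded up to 422; 422 present. Satisfied.
Vote: requires three-fifths of those present (422); 3/5 of 422 = 253.20, rounded up to 254, so 254 needed; 255 in favor. Satisfied.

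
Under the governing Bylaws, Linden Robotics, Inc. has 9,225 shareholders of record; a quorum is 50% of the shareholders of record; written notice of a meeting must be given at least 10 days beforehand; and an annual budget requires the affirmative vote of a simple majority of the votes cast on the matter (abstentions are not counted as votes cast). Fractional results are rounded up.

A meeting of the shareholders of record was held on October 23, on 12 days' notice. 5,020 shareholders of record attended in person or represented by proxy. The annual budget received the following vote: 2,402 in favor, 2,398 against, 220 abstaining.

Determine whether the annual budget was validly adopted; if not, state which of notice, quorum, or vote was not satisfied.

Valid — all requirements satisfied.

Notice: 12 days given; 10 required. Satisfied.
Quorum: 50% of 9,225 = 4,612.50, rounded up to 4,613; 5,020 present. Satisfied.
Vote: requires a majority of the votes cast (5,020 − 220 abstaining = 4,800); a majority of 4800 is 2401, so 2,401 needed; 2,402 in favor. Satisfied.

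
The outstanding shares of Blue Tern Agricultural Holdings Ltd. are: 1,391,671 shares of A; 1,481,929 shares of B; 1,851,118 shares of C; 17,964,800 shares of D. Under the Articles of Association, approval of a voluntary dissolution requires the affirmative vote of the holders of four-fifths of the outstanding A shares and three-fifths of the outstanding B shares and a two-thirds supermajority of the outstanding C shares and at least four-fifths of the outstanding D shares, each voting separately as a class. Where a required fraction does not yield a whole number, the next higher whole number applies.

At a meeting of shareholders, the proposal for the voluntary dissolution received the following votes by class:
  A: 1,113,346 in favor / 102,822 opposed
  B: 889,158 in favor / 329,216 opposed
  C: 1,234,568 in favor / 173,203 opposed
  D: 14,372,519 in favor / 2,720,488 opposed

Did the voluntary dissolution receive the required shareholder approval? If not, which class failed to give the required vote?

Approved — every class gave the required vote.

A: 4/5 of 1391671 = 1113336.80, rounded up to 1113337; 1,113,337 required, 1,113,346 in favor — approved.
B: 3/5 of 1481929 = 889157.40, rounded up to 889158; 889,158 required, 889,158 in favor — approved.
C: 2/3 of 1851118 = 1234078.67, rounded up to 1234079; 1,234,079 required, 1,234,568 in favor — approved.
D: 4/5 of 17964800 = 14371840; 14,371,840 required, 14,372,519 in favor — approved.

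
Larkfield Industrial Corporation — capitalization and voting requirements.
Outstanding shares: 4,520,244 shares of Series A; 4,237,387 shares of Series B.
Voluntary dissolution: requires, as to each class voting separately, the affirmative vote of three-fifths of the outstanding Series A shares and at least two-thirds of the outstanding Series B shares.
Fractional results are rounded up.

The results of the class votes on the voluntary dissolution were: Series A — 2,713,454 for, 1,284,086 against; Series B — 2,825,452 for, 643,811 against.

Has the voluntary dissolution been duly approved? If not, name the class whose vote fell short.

Series A: 3/5 of 4520244 = 2712146.40, rounded up to 2712147; 2,712,147 required, 2,713,454 in favor — approved.
Series B: 2/3 of 4237387 = 2824924.67, rounded up to 2824925; 2,824,925 required, 2,825,452 in favor — approved.

Approved — every class gave the required vote.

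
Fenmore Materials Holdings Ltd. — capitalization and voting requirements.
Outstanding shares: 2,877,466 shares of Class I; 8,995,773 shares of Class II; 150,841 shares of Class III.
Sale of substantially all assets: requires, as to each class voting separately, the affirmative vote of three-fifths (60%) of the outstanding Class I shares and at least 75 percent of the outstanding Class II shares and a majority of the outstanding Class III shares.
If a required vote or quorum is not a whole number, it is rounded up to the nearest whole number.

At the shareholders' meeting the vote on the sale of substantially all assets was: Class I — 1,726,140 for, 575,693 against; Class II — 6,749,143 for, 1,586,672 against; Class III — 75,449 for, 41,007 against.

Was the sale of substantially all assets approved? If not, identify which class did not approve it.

Class I: 3/5 of 2877466 = 1726479.60, rounded up to 1726480; 1,726,480 required, 1,726,140 in favor — not approved.
Class II: 3/4 of 8995773 = 6746829.75, rounded up to 6746830; 6,746,830 required, 6,749,143 in favor — approved.
Class III: a majority of 150841 is 75421; 75,421 required, 75,449 in favor — approved.

Not approved — the Class I shares did not give the required vote.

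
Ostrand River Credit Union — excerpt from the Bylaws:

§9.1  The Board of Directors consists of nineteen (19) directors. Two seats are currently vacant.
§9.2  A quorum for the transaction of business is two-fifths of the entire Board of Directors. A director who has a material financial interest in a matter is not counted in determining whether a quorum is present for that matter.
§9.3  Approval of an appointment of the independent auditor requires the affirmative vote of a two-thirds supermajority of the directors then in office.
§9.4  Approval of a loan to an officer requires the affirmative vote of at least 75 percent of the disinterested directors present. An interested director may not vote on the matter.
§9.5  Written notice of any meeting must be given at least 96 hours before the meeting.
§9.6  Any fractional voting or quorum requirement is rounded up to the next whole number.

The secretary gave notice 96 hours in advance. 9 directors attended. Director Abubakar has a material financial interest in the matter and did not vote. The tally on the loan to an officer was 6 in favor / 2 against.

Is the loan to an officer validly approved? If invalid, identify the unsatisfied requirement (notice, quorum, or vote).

Notice: 96 hours given; 96 required (96 ≥ 96). Satisfied.
Quorum: 9 present, but the 1 interested director does not count, leaving 8. Quorum is 8. Satisfied.
Vote: the loan to an officer requires three-fourths of the disinterested directors present (9 − 1 = 8). 3/4 of 8 = 6, so 6 affirmative votes are needed; 6 voted in favor. Satisfied.

Valid — all requirements satisfied.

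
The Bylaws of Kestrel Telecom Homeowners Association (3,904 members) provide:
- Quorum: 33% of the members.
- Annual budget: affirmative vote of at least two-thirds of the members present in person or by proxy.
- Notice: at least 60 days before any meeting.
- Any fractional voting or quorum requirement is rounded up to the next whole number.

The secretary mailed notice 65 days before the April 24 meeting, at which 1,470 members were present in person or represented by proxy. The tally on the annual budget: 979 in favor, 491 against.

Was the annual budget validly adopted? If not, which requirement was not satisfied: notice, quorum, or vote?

Invalid — vote requirement not satisfied.

Notice: 65 days given; 60 required. Satisfied.
Quorum: 33% of 3,904 = 1,288.32, rounded up to 1,289; 1,470 present. Satisfied.
Vote: requires two-thirds of those present (1,470); 2/3 of 1470 = 980, so 980 needed; 979 in favor. Not satisfied.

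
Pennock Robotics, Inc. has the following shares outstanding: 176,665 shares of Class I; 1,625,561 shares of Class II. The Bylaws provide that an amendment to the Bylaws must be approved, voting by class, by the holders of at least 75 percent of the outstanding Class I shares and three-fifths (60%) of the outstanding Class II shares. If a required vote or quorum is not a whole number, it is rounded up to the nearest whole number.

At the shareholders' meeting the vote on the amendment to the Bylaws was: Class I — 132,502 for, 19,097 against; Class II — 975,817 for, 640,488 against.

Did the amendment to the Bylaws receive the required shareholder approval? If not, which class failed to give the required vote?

Class I: 3/4 of 176665 = 132498.75, rounded up to 132499; 132,499 required, 132,502 in favor — approved.
Class II: 3/5 of 1625561 = 975336.60, rounded up to 975337; 975,337 required, 975,817 in favor — approved.

Approved — every class gave the required vote.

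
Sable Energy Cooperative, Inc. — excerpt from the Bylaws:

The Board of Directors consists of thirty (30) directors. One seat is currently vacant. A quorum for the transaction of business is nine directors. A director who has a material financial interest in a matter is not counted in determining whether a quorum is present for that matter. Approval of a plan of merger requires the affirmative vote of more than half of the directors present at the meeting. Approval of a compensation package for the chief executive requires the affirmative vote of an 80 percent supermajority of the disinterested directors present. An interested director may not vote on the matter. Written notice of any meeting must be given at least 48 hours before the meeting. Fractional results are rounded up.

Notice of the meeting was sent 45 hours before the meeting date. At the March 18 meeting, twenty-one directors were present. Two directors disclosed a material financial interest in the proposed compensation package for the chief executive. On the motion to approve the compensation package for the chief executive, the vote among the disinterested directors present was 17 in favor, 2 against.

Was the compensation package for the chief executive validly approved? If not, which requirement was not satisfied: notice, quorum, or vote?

Notice: 45 hours given; 48 required (45 < 48). Not satisfied.
Quorum: 21 present, but the 2 interested directors do not count, leaving 19. Quorum is 9. Satisfied.
Vote: the compensation package for the chief executive requires four-fifths of the disinterested directors present (21 − 2 = 19). 4/5 of 19 = 15.20, rounded up to 16, so 16 affirmative votes are needed; 17 voted in favor. Satisfied.

Invalid — notice requirement not satisfied.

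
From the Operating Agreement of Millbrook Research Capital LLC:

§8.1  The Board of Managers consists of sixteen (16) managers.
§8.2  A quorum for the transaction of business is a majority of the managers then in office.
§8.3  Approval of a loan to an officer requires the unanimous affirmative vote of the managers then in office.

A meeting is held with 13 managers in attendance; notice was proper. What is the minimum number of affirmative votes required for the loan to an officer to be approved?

16

The loan to an officer requires the unanimous vote of the managers then in office (16).
Unanimous means all 16.
(Only 13 can vote, so the loan to an officer cannot pass at this meeting, but the required vote is still 16.)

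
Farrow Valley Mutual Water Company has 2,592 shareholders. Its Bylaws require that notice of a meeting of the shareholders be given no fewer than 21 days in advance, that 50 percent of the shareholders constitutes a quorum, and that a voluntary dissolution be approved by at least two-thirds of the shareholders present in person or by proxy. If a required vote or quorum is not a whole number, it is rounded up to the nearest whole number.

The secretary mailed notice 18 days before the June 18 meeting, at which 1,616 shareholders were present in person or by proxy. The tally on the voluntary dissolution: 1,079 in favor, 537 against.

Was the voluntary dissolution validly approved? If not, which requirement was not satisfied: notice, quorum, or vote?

Invalid — notice requirement not satisfied.

Notice: 18 days given; 21 required. Not satisfied.
Quorum: 50% of 2,592 = 1,296; 1,616 present. Satisfied.
Vote: requires two-thirds of those present (1,616); 2/3 of 1616 = 1077.33, rounded up to 1078, so 1,078 needed; 1,079 in favor. Satisfied.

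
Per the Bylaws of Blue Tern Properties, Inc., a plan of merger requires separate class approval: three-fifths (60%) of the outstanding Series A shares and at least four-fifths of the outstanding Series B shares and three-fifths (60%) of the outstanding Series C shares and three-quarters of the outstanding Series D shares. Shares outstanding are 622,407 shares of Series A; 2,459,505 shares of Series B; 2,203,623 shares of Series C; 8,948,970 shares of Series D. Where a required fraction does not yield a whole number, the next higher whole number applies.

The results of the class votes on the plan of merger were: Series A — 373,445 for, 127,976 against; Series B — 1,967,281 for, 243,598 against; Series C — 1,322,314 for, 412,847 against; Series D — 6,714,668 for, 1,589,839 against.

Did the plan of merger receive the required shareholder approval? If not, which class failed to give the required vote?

Not approved — the Series B shares did not give the required vote.

Series A: 3/5 of 622407 = 373444.20, rounded up to 373445; 373,445 required, 373,445 in favor — approved.
Series B: 4/5 of 2459505 = 1967604; 1,967,604 required, 1,967,281 in favor — not approved.
Series C: 3/5 of 2203623 = 1322173.80, rounded up to 1322174; 1,322,174 required, 1,322,314 in favor — approved.
Series D: 3/4 of 8948970 = 6711727.50, rounded up to 6711728; 6,711,728 required, 6,714,668 in favor — approved.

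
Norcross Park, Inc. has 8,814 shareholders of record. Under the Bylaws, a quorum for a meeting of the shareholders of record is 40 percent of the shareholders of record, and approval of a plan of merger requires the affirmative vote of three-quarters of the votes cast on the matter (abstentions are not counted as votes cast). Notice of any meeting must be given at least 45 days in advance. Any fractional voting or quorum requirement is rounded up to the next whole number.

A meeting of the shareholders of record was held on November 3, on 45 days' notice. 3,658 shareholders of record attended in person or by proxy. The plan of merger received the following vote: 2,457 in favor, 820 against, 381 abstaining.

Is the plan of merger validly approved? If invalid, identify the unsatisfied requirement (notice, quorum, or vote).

Invalid — vote requirement not satisfied.

Notice: 45 days given; 45 required. Satisfied.
Quorum: 40% of 8,814 = 3,525.60, rounded up to 3,526; 3,658 present. Satisfied.
Vote: requires three-fourths of the votes cast (3,658 − 381 abstaining = 3,277); 3/4 of 3277 = 2457.75, rounded up to 2458, so 2,458 needed; 2,457 in favor. Not satisfied.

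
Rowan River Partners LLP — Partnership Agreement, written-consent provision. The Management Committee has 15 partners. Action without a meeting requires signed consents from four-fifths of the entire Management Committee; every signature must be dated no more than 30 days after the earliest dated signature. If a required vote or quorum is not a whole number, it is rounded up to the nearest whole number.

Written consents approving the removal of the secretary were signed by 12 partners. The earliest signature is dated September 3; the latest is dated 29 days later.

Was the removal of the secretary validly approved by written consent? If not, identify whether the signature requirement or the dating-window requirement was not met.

Effective — both the signature and dating-window requirements are satisfied.

Signatures required: four-fifths of 15 — 4/5 of 15 = 12, so 12 needed; 12 signed. Sufficient.
Dating window: the latest signature is 29 days after the earliest; the limit is 30 days. Within the window.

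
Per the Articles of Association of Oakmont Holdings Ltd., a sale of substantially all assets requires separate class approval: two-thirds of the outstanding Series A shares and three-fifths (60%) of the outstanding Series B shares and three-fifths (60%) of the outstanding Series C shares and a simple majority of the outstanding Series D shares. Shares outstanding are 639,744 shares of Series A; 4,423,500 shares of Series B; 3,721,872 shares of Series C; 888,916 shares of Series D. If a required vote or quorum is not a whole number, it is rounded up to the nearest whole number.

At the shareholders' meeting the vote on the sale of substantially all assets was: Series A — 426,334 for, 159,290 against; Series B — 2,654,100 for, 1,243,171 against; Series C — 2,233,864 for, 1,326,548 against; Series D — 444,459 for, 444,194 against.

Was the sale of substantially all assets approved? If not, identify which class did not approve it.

Not approved — the Series A shares did not give the required vote.

Series A: 2/3 of 639744 = 426496; 426,496 required, 426,334 in favor — not approved.
Series B: 3/5 of 4423500 = 2654100; 2,654,100 required, 2,654,100 in favor — approved.
Series C: 3/5 of 3721872 = 2233123.20, rounded up to 2233124; 2,233,124 required, 2,233,864 in favor — approved.
Series D: a majority of 888916 is 444459; 444,459 required, 444,459 in favor — approved.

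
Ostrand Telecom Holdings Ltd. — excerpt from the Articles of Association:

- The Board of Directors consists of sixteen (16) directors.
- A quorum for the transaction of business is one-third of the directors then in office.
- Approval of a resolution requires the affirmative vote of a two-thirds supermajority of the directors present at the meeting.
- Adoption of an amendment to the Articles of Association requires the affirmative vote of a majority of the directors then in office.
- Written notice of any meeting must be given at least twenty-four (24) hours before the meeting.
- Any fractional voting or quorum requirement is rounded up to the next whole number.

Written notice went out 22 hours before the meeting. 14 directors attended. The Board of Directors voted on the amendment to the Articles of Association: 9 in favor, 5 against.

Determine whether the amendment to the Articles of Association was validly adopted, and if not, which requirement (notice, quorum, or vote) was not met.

Invalid — notice requirement not satisfied.

Notice: 22 hours given; 24 required (22 < 24). Not satisfied.
Quorum: 14 present; quorum is 6. Satisfied.
Vote: the amendment to the Articles of Association requires a majority of the directors then in office (16). A majority of 16 is 9, so 9 affirmative votes are needed; 9 voted in favor. Satisfied.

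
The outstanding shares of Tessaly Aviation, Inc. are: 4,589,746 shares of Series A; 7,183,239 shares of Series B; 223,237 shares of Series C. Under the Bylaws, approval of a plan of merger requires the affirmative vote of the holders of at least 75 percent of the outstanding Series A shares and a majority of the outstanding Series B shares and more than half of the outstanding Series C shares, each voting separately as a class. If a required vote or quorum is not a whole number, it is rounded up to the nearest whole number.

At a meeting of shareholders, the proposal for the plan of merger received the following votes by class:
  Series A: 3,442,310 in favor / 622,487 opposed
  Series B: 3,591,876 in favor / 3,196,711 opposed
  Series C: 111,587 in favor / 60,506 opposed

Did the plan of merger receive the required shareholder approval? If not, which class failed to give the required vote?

Series A: 3/4 of 4589746 = 3442309.50, rounded up to 3442310; 3,442,310 required, 3,442,310 in favor — approved.
Series B: a majority of 7183239 is 3591620; 3,591,620 required, 3,591,876 in favor — approved.
Series C: a majority of 223237 is 111619; 111,619 required, 111,587 in favor — not approved.

Not approved — the Series C shares did not give the required vote.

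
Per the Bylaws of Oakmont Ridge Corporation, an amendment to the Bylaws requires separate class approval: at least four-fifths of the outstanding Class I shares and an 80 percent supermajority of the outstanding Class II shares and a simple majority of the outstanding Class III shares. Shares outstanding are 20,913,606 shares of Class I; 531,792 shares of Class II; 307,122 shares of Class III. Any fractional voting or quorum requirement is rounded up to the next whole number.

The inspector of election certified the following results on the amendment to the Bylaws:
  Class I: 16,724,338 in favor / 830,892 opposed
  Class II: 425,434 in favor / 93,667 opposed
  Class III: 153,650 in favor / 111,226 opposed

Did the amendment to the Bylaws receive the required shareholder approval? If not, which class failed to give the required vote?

Class I: 4/5 of 20913606 = 16730884.80, rounded up to 16730885; 16,730,885 required, 16,724,338 in favor — not approved.
Class II: 4/5 of 531792 = 425433.60, rounded up to 425434; 425,434 required, 425,434 in favor — approved.
Class III: a majority of 307122 is 153562; 153,562 required, 153,650 in favor — approved.

Not approved — the Class I shares did not give the required vote.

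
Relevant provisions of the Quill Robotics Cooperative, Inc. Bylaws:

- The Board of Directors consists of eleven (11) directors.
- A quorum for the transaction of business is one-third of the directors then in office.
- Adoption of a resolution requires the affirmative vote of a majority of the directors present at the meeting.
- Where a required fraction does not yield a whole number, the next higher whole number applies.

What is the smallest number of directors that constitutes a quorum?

4

1/3 of 11 = 3.67, rounded up to 4.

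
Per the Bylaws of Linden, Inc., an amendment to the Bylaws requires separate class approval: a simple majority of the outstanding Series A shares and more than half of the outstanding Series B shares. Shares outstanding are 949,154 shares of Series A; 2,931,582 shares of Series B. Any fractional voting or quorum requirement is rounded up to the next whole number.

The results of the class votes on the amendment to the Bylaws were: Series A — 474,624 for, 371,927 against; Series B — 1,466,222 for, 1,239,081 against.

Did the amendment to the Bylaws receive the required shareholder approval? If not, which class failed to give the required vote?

Approved — every class gave the required vote.

Series A: a majority of 949154 is 474578; 474,578 required, 474,624 in favor — approved.
Series B: a majority of 2931582 is 1465792; 1,465,792 required, 1,466,222 in favor — approved.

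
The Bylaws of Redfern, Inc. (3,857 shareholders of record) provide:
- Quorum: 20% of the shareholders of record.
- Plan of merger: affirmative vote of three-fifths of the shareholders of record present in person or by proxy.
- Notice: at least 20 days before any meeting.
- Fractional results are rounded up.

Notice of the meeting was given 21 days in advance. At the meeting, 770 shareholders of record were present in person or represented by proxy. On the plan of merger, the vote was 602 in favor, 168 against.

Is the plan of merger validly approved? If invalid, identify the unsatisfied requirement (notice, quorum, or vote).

Invalid — quorum requirement not satisfied.

Notice: 21 days given; 20 required. Satisfied.
Quorum: 20% of 3,857 = 771.40, rounded up to 772; 770 present. Not satisfied.
Vote: requires three-fifths of those present (770); 3/5 of 770 = 462, so 462 needed; 602 in favor. Satisfied.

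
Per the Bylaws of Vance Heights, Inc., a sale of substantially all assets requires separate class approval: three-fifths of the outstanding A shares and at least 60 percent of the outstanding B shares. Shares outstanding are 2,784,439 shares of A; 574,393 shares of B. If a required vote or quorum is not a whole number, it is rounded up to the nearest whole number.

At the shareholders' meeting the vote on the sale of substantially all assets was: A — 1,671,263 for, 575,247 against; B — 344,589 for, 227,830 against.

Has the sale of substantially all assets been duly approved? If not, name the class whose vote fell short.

Not approved — the B shares did not give the required vote.

A: 3/5 of 2784439 = 1670663.40, rounded up to 1670664; 1,670,664 required, 1,671,263 in favor — approved.
B: 3/5 of 574393 = 344635.80, rounded up to 344636; 344,636 required, 344,589 in favor — not approved.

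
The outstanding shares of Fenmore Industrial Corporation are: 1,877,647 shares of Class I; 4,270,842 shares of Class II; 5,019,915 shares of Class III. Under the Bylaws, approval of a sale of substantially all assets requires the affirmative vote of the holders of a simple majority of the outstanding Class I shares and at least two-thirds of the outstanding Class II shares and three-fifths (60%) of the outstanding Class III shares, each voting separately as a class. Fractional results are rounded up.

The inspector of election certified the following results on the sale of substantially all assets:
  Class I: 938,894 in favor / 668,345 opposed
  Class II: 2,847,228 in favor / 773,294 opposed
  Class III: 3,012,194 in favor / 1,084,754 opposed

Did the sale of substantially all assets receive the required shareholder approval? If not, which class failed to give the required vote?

Class I: a majority of 1877647 is 938824; 938,824 required, 938,894 in favor — approved.
Class II: 2/3 of 4270842 = 2847228; 2,847,228 required, 2,847,228 in favor — approved.
Class III: 3/5 of 5019915 = 3011949; 3,011,949 required, 3,012,194 in favor — approved.

Approved — every class gave the required vote.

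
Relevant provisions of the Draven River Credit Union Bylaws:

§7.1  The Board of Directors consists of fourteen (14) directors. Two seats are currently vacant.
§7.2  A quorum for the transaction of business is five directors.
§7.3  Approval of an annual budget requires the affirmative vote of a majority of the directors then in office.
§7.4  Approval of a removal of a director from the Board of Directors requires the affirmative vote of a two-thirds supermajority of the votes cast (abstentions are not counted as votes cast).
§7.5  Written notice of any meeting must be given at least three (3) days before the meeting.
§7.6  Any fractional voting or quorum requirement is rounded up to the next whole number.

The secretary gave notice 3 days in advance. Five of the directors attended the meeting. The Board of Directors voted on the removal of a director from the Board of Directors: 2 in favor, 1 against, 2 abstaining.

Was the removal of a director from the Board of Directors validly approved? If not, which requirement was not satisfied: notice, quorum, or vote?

Valid — all requirements satisfied.

Notice: 3 days given; 3 required (3 ≥ 3). Satisfied.
Quorum: 5 present; quorum is 5. Satisfied.
Vote: the removal of a director from the Board of Directors requires two-thirds of the votes cast (5 present − 2 abstaining = 3). 2/3 of 3 = 2, so 2 affirmative votes are needed; 2 voted in favor. Satisfied.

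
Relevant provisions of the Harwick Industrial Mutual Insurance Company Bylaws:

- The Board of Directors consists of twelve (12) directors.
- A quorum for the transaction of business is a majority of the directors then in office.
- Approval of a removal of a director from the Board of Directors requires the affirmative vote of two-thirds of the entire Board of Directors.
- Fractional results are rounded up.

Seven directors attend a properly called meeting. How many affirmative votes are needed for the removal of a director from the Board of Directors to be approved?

8

The removal of a director from the Board of Directors requires two-thirds of the entire Board of Directors (12).
2/3 of 12 = 8.
(Only 7 can vote, so the removal of a director from the Board of Directors cannot pass at this meeting, but the required vote is still 8.)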